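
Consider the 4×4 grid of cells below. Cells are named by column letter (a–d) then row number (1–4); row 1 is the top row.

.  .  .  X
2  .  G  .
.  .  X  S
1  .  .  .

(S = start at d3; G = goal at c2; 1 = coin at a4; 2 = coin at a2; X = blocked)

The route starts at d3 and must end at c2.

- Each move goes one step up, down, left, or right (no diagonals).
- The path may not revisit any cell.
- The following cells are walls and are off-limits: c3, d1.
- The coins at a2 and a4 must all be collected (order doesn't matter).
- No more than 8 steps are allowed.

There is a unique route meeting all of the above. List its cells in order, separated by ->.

The budget equals the shortest possible length, so every move has to be on a shortest route through the required cells.
Route from d3: down 1 to d4, left 3 to a4, up 2 to a2, right 2 to c2 — 8 moves in all.
Check: all required cells visited; 8 ≤ 8 moves.

d3 -> d4 -> c4 -> b4 -> a4 -> a3 -> a2 -> b2 -> c2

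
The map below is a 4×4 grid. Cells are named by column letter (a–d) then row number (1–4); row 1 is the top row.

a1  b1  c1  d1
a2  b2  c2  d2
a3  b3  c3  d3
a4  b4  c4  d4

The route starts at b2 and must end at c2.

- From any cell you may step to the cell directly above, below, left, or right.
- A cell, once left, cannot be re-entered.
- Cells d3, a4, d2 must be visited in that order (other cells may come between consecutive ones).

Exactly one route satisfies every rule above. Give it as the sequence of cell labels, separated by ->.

b2 -> b3 -> c3 -> d3 -> d4 -> c4 -> b4 -> a4 -> a3 -> a2 -> a1 -> b1 -> c1 -> d1 -> d2 -> c2

The waypoints must appear in the order d3, a4, d2, with no cell reused.
Route from b2: down 1 to b3, right 2 to d3, down 1 to d4, left 3 to a4, up 3 to a1, right 3 to d1, down 1 to d2, left 1 to c2 — 15 moves in all.
Check: order respected (d3 at step 3, a4 at step 7, d2 at step 14).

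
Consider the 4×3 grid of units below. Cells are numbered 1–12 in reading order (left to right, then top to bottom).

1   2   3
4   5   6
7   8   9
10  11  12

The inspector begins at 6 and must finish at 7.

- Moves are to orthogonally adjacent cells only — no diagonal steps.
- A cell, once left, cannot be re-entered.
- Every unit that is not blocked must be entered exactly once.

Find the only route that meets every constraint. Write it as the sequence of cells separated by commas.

Need to visit all 12 open cells exactly once, starting at 6 and ending at 7.
Cell 10 has only two open neighbours (7 and 11), so the path must pass straight through it: one of those is the cell it's entered from and the other is where it exits.
Route from 6: up 1 to 3, left 2 to 1, down 1 to 4, right 1 to 5, down 1 to 8, right 1 to 9, down 1 to 12, left 2 to 10, up 1 to 7 — 11 moves in all.
Check: all 12 open cells covered.

6, 3, 2, 1, 4, 5, 8, 9, 12, 11, 10, 7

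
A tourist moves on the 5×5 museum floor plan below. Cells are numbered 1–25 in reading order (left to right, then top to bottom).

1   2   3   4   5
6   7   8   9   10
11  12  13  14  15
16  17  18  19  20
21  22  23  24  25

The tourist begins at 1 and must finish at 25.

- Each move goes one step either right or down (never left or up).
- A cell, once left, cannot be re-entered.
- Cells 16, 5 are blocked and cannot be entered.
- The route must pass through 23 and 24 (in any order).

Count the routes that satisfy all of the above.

12

A right/down-only route from 1 to 25 makes exactly 4 down-moves and 4 right-moves in some order.
With no other constraints that would be C(8,4) = 70 routes.
A monotone route can only reach the required cells in the order 23, 24, so split there and multiply the segment counts (each segment already excludes blocked cells): 1→23: 12; 23→24: 1; 24→25: 1; product = 12.
That gives 12 routes.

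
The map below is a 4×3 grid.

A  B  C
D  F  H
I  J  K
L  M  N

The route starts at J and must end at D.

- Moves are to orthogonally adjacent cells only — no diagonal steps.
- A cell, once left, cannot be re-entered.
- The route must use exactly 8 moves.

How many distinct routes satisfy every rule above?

5

Need simple routes of exactly 8 moves from J to D (Manhattan distance 2, so 3 moves are spent on a detour and 3 undoing it).
Enumerating: J F H K N M L I D | J M N K H C B F D | J M N K H C B A D | J M N K H F B A D | J I L M N K H F D.
That gives 5 routes.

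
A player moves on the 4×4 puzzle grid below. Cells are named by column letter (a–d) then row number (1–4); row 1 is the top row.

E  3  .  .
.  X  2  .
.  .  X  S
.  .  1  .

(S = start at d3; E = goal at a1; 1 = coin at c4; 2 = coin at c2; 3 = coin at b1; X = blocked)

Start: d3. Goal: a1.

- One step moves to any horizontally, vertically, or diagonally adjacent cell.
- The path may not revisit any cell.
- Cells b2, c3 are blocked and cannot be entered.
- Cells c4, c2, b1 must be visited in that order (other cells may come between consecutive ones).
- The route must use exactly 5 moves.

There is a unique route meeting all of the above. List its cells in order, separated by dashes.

The waypoints must appear in the order c4, c2, b1, with no cell reused.
Route from d3: down-left to c4, up-left to b3, up-right to c2, up-left to b1, left to a1 — 5 moves in all.
Check: order respected (1 at step 1, 2 at step 3, 3 at step 4); 5 moves as required.

d3 - c4 - b3 - c2 - b1 - a1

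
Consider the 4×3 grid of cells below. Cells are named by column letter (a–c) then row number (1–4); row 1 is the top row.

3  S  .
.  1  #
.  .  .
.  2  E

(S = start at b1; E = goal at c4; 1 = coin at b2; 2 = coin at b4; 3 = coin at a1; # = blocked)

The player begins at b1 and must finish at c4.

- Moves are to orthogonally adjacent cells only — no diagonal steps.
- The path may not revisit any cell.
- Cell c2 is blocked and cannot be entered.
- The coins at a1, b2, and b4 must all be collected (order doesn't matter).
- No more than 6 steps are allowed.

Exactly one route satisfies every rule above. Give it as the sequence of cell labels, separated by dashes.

b1 - a1 - a2 - b2 - b3 - b4 - c4

The budget equals the shortest possible length, so every move has to be on a shortest route through the required cells.
Route from b1: left 1 to a1, down 1 to a2, right 1 to b2, down 2 to b4, right 1 to c4 — 6 moves in all.
Check: all required cells visited; 6 ≤ 6 moves.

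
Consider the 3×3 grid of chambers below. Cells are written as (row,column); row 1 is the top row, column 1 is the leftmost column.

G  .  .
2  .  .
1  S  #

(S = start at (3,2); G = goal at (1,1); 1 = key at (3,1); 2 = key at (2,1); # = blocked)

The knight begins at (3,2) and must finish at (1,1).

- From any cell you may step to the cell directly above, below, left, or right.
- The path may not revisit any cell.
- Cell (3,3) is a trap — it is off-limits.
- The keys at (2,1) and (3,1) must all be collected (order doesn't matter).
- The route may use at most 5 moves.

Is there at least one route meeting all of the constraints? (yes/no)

One route that works: (3,2) → (3,1) → (2,1) → (1,1).

yes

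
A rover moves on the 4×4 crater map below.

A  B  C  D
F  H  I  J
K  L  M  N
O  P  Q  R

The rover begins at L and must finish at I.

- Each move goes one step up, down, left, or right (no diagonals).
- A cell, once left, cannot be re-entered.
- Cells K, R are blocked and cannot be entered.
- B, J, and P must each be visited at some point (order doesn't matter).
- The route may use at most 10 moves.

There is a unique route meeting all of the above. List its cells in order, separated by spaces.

The budget equals the shortest possible length, so every move has to be on a shortest route through the required cells.
Route from L: down 1 to P, right 1 to Q, up 1 to M, right 1 to N, up 2 to D, left 2 to B, down 1 to H, right 1 to I — 10 moves in all.
Check: all required cells visited; 10 ≤ 10 moves.

L P Q M N J D C B H I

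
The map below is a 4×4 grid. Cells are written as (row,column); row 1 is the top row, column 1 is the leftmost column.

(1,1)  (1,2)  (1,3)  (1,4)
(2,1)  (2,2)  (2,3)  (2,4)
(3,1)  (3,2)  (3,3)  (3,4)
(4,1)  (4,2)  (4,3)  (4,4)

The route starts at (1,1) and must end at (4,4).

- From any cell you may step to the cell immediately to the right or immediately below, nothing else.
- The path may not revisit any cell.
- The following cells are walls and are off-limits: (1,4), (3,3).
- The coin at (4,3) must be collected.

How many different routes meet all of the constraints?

4

A right/down-only route from (1,1) to (4,4) makes exactly 3 down-moves and 3 right-moves in some order.
With no other constraints that would be C(6,3) = 20 routes.
Split at (4,3) and multiply the segment counts (each segment already excludes blocked cells): (1,1)→(4,3): 4; (4,3)→(4,4): 1; product = 4.
That gives 4 routes.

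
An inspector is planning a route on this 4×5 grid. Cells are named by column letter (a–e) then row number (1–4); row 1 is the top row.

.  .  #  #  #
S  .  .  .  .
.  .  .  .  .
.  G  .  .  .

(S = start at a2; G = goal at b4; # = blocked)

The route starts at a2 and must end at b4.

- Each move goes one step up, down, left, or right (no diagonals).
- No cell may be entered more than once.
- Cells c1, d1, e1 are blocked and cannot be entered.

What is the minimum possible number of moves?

3

The Manhattan distance from a2 to b4 is |2−4| + |1−2| = 3, so at least 3 moves are needed.
A route of 3 moves achieves this: a2 → a3 → a4 → b4.
Since 3 matches the lower bound, it is optimal.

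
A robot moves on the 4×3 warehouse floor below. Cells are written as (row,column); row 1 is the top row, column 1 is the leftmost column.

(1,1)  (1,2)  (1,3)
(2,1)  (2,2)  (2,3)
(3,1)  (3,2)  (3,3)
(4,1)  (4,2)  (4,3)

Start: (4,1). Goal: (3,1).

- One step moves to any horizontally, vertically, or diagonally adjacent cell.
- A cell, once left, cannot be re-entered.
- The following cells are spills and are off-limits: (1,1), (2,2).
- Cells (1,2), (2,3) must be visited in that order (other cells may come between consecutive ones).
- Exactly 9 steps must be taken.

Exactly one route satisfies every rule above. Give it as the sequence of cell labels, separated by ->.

(4,1) -> (3,2) -> (2,1) -> (1,2) -> (1,3) -> (2,3) -> (3,3) -> (4,3) -> (4,2) -> (3,1)

The waypoints must appear in the order (1,2), (2,3), with no cell reused.
Route from (4,1): up-right 1 to (3,2), up-left 1 to (2,1), up-right 1 to (1,2), right 1 to (1,3), down 3 to (4,3), left 1 to (4,2), up-left 1 to (3,1) — 9 moves in all.
Check: order respected ((1,2) at step 3, (2,3) at step 5); 9 moves as required.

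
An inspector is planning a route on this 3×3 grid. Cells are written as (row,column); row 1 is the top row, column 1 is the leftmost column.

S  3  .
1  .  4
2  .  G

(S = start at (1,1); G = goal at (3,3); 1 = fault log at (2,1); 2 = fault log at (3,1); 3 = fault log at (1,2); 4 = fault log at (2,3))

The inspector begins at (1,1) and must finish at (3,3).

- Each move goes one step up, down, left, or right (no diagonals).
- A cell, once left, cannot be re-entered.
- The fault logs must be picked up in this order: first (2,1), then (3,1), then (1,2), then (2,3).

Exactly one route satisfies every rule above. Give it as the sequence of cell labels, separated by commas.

The waypoints must appear in the order (2,1), (3,1), (1,2), (2,3), with no cell reused.
Route from (1,1): down 2 to (3,1), right 1 to (3,2), up 2 to (1,2), right 1 to (1,3), down 2 to (3,3) — 8 moves in all.
Check: order respected (1 at step 1, 2 at step 2, 3 at step 5, 4 at step 7).

(1,1), (2,1), (3,1), (3,2), (2,2), (1,2), (1,3), (2,3), (3,3)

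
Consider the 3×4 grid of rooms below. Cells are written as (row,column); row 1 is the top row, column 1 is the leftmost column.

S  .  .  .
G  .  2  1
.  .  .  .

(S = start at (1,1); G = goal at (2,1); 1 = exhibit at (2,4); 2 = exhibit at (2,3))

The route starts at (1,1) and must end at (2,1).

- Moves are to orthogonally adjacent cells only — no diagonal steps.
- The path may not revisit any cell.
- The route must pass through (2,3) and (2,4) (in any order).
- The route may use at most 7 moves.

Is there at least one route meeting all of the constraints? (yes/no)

yes

One route that works: (1,1) → (1,2) → (1,3) → (1,4) → (2,4) → (2,3) → (2,2) → (2,1).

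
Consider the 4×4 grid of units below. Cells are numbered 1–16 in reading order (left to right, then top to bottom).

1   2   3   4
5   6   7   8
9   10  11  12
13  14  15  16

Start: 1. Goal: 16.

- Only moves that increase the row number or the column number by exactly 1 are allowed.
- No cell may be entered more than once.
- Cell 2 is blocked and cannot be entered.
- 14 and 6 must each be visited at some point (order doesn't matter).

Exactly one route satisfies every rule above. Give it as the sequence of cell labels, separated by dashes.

1 - 5 - 6 - 10 - 14 - 15 - 16

Moves only go right or down, so the column and row indices never decrease.
Route from 1: down 1 to 5, right 1 to 6, down 2 to 14, right 2 to 16 — 6 moves in all.
Check: all required cells visited.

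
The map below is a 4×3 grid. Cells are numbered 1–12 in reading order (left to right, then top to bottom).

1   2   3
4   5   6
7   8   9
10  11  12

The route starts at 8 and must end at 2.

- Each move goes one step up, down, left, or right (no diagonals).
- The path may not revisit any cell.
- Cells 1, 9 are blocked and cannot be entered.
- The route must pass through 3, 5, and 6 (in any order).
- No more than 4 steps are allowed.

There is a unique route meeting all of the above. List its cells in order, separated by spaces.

The budget equals the shortest possible length, so every move has to be on a shortest route through the required cells.
Route from 8: up to 5, right to 6, up to 3, left to 2 — 4 moves in all.
Check: all required cells visited; 4 ≤ 4 moves.

8 5 6 3 2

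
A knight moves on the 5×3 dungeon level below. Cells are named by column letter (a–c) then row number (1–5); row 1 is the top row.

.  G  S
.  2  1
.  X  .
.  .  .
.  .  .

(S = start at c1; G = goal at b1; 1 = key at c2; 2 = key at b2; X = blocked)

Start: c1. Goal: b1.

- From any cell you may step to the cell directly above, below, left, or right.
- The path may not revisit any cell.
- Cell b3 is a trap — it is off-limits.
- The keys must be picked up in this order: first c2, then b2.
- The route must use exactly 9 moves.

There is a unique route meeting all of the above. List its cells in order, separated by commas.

The waypoints must appear in the order c2, b2, with no cell reused.
Route from c1: down 3 to c4, left 2 to a4, up 2 to a2, right 1 to b2, up 1 to b1 — 9 moves in all.
Check: order respected (1 at step 1, 2 at step 8); 9 moves as required.

c1, c2, c3, c4, b4, a4, a3, a2, b2, b1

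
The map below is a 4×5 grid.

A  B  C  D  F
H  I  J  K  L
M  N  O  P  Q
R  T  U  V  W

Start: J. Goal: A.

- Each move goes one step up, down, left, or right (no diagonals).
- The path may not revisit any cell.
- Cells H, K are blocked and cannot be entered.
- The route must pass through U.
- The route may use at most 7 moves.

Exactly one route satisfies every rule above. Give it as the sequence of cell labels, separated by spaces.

The 7-move cap with required stops at U leaves no slack for detours.
Route from J: 2× down (reaching U), left to T, 3× up (reaching B), left to A — 7 moves in all.
Check: all required cells visited; 7 ≤ 7 moves.

J O U T N I B A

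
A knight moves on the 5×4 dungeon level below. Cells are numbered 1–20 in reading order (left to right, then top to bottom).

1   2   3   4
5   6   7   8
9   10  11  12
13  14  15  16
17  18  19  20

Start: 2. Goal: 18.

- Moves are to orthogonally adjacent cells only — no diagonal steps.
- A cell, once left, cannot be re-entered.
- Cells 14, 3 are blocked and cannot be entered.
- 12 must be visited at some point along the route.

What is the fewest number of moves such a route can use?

8

Any route passes through 12 somewhere between 2 and 18. Summing Manhattan distances along the two legs (2 → 12 → 18) gives a lower bound of 4 + 4 = 8 moves.
A route of 8 moves achieves this: 2 → 6 → 10 → 11 → 12 → 16 → 20 → 19 → 18.
Since 8 matches the lower bound, it is optimal.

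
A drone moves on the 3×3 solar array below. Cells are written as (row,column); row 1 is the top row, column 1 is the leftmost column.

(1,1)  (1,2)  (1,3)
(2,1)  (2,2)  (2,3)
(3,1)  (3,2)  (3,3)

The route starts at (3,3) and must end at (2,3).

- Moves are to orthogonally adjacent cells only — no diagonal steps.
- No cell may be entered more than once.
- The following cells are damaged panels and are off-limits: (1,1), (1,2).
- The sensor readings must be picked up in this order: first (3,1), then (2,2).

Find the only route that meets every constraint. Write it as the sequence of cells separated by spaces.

(3,3) (3,2) (3,1) (2,1) (2,2) (2,3)

The waypoints must appear in the order (3,1), (2,2), with no cell reused.
Route from (3,3): 2× left (reaching (3,1)), up to (2,1), 2× right (reaching (2,3)) — 5 moves in all.
Check: order respected ((3,1) at step 2, (2,2) at step 4).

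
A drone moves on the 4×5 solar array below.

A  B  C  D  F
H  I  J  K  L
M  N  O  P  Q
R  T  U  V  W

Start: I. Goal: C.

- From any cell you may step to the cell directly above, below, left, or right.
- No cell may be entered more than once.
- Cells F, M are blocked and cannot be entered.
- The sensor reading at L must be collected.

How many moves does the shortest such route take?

8

Any route passes through L somewhere between I and C. Summing Manhattan distances along the two legs (I → L → C) gives a lower bound of 3 + 3 = 6 moves.
The shortest route satisfying every rule uses 8 moves: I → N → O → P → Q → L → K → D → C.
The no-revisit rule (legs can't share cells) pushes the minimum above the 6-move bound; an exhaustive check rules out every length from 6 to 7, leaving 8 as the minimum.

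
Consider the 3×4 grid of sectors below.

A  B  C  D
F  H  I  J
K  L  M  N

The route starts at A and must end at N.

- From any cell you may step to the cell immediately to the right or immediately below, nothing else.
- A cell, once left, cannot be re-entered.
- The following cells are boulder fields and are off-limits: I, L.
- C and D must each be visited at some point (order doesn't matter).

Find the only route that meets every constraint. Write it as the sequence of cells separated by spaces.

Moves only go right or down, so the column and row indices never decrease.
Route from A: right 3 to D, down 2 to N — 5 moves in all.
Check: all required cells visited.

A B C D J N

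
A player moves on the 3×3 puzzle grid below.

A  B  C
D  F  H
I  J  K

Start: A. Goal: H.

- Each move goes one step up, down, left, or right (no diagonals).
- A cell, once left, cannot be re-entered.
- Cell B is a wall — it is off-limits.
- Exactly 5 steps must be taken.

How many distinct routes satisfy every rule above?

3

Need simple routes of exactly 5 moves from A to H (Manhattan distance 3, so 1 moves are spent on a detour and 1 undoing it).
Enumerating: A D I J F H | A D I J K H | A D F J K H.
That gives 3 routes.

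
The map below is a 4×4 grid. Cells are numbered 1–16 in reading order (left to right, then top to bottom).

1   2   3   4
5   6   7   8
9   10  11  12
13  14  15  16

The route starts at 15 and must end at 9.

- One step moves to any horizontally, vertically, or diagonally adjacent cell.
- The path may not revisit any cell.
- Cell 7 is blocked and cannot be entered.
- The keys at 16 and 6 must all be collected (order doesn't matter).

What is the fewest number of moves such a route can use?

4

Any route passes through 16 and 6 in some order between 15 and 9. Summing Chebyshev distances along each leg and taking the cheapest ordering (15 → 16 → 6 → 9) gives a lower bound of 1 + 2 + 1 = 4 moves.
A route of 4 moves achieves this: 15 → 16 → 11 → 6 → 9.
Since 4 matches the lower bound, it is optimal.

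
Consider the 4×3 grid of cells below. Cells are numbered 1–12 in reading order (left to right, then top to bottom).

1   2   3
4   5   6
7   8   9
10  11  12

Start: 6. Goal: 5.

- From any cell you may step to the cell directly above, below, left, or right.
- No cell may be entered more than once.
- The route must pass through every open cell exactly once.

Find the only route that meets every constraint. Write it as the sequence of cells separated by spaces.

Need to visit all 12 open cells exactly once, starting at 6 and ending at 5.
Route from 6: up 1 to 3, left 2 to 1, down 3 to 10, right 2 to 12, up 1 to 9, left 1 to 8, up 1 to 5 — 11 moves in all.
Check: all 12 open cells covered.

6 3 2 1 4 7 10 11 12 9 8 5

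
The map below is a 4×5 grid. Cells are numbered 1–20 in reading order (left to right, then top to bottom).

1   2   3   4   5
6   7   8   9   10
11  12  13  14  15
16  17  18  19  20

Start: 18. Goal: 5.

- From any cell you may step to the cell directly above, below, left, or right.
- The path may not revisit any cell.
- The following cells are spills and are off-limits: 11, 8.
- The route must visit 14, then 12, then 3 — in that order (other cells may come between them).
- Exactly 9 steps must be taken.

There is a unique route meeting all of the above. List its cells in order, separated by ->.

The waypoints must appear in the order 14, 12, 3, with no cell reused.
Route from 18: right to 19, up to 14, 2× left (reaching 12), 2× up (reaching 2), 3× right (reaching 5) — 9 moves in all.
Check: order respected (14 at step 2, 12 at step 4, 3 at step 7); 9 moves as required.

18 -> 19 -> 14 -> 13 -> 12 -> 7 -> 2 -> 3 -> 4 -> 5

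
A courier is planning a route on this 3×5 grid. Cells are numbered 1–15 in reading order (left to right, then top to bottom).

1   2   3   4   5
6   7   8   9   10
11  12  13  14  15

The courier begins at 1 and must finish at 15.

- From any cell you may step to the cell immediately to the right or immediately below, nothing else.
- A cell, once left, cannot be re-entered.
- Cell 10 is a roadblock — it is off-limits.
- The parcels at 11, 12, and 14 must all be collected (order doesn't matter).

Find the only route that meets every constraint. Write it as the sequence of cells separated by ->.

1 -> 6 -> 11 -> 12 -> 13 -> 14 -> 15

Moves only go right or down, so the column and row indices never decrease.
Route from 1: down 2 to 11, right 4 to 15 — 6 moves in all.
Check: all required cells visited.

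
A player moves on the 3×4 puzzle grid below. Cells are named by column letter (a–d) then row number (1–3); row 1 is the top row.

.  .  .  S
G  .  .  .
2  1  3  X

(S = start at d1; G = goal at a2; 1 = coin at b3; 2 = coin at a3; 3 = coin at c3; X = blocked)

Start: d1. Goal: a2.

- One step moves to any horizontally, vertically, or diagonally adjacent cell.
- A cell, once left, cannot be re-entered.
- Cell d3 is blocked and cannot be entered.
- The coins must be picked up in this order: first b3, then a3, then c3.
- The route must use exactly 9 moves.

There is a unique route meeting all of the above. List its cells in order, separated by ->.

d1 -> c2 -> b3 -> a3 -> b2 -> c3 -> d2 -> c1 -> b1 -> a2

The waypoints must appear in the order b3, a3, c3, with no cell reused.
Route from d1: 2× down-left (reaching b3), left to a3, up-right to b2, down-right to c3, up-right to d2, up-left to c1, left to b1, down-left to a2 — 9 moves in all.
Check: order respected (1 at step 2, 2 at step 3, 3 at step 5); 9 moves as required.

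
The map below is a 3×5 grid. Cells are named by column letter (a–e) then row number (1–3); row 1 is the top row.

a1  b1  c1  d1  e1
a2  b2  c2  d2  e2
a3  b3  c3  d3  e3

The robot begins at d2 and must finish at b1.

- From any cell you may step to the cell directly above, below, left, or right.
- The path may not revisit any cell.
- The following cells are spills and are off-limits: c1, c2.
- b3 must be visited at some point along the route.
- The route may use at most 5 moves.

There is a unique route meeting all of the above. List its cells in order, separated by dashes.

d2 - d3 - c3 - b3 - b2 - b1

Any route must reach b3 and still end at b1 within 5 moves, so the order of the required stops is forced.
Route from d2: down to d3, 2× left (reaching b3), 2× up (reaching b1) — 5 moves in all.
Check: all required cells visited; 5 ≤ 5 moves.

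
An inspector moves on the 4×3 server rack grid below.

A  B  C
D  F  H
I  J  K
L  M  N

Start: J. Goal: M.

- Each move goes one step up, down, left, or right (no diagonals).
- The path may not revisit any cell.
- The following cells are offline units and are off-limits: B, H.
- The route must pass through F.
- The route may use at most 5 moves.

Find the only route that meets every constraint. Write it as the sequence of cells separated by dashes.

The budget equals the shortest possible length, so every move has to be on a shortest route through the required cells.
Route from J: up to F, left to D, 2× down (reaching L), right to M — 5 moves in all.
Check: all required cells visited; 5 ≤ 5 moves.

J - F - D - I - L - M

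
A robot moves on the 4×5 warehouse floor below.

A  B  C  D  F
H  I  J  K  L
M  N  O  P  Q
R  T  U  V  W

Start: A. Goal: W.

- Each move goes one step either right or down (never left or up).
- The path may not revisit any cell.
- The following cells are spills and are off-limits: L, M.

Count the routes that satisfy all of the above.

25

A right/down-only route from A to W makes exactly 3 down-moves and 4 right-moves in some order.
With no other constraints that would be C(7,3) = 35 routes.
Subtract routes through each blocked cell (inclusion–exclusion for overlaps): − through L: 5 − through M: 5 → 25.
That gives 25 routes.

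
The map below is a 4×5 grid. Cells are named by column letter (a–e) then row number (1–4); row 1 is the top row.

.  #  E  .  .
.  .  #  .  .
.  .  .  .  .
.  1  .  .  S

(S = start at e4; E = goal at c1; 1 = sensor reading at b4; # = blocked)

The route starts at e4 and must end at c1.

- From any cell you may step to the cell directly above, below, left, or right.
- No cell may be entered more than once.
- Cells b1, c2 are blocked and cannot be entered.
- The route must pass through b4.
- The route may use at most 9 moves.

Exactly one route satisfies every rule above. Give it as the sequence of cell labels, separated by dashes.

e4 - d4 - c4 - b4 - b3 - c3 - d3 - d2 - d1 - c1

The 9-move cap with required stops at b4 leaves no slack for detours.
Route from e4: left 3 to b4, up 1 to b3, right 2 to d3, up 2 to d1, left 1 to c1 — 9 moves in all.
Check: all required cells visited; 9 ≤ 9 moves.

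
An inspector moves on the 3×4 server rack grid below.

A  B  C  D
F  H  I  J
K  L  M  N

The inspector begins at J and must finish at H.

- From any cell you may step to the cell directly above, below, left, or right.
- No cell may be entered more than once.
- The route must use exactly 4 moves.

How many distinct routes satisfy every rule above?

6

Need simple routes of exactly 4 moves from J to H (Manhattan distance 2, so 1 moves are spent on a detour and 1 undoing it).
Enumerating: J D C I H | J D C B H | J N M I H | J N M L H | J I C B H | J I M L H.
That gives 6 routes.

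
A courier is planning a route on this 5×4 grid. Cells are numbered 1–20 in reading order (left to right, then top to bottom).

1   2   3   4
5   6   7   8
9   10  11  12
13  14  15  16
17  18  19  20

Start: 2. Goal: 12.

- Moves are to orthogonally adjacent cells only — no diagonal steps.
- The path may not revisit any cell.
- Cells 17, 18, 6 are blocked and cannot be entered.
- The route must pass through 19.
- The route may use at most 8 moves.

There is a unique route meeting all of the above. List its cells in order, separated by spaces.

The budget equals the shortest possible length, so every move has to be on a shortest route through the required cells.
Route from 2: right to 3, 4× down (reaching 19), right to 20, 2× up (reaching 12) — 8 moves in all.
Check: all required cells visited; 8 ≤ 8 moves.

2 3 7 11 15 19 20 16 12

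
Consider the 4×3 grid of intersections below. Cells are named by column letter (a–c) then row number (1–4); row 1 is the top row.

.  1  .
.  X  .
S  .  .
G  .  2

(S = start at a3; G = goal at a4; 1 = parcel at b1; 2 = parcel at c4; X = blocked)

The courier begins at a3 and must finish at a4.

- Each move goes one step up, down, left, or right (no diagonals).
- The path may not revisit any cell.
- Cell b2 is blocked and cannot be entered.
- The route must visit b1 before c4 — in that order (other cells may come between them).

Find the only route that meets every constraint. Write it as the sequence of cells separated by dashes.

The waypoints must appear in the order b1, c4, with no cell reused.
Route from a3: 2× up (reaching a1), 2× right (reaching c1), 3× down (reaching c4), 2× left (reaching a4) — 9 moves in all.
Check: order respected (1 at step 3, 2 at step 7).

a3 - a2 - a1 - b1 - c1 - c2 - c3 - c4 - b4 - a4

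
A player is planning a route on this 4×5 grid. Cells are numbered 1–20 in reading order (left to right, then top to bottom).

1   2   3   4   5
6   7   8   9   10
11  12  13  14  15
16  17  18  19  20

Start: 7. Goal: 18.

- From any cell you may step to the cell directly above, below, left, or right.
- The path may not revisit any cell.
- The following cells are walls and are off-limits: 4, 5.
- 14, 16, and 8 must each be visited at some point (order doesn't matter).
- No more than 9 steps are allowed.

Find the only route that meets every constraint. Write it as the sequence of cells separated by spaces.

The 9-move cap with required stops at 14, 16, 8 leaves no slack for detours.
Route from 7: 2× right (reaching 9), down to 14, 3× left (reaching 11), down to 16, 2× right (reaching 18) — 9 moves in all.
Check: all required cells visited; 9 ≤ 9 moves.

7 8 9 14 13 12 11 16 17 18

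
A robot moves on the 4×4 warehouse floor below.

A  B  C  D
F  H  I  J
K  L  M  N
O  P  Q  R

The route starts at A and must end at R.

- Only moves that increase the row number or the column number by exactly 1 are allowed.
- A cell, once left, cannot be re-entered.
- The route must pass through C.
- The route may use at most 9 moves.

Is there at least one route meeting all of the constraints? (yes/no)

One route that works: A → B → C → I → M → Q → R.

yes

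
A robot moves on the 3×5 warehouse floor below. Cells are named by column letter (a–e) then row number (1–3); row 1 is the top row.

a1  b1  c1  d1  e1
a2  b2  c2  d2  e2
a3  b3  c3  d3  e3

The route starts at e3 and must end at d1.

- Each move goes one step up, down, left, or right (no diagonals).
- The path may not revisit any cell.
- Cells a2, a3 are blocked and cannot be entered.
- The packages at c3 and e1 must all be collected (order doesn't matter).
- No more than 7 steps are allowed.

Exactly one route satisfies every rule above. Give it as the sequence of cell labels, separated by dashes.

The 7-move cap with required stops at c3, e1 leaves no slack for detours.
Route from e3: 2× left (reaching c3), up to c2, 2× right (reaching e2), up to e1, left to d1 — 7 moves in all.
Check: all required cells visited; 7 ≤ 7 moves.

e3 - d3 - c3 - c2 - d2 - e2 - e1 - d1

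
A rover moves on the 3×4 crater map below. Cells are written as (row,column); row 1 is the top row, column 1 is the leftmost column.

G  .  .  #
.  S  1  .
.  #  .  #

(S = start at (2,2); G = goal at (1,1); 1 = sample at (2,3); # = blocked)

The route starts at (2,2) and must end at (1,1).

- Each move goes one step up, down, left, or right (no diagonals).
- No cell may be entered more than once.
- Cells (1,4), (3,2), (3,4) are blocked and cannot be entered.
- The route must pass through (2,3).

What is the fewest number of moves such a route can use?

Any route passes through (2,3) somewhere between (2,2) and (1,1). Summing Manhattan distances along the two legs ((2,2) → (2,3) → (1,1)) gives a lower bound of 1 + 3 = 4 moves.
A route of 4 moves achieves this: (2,2) → (2,3) → (1,3) → (1,2) → (1,1).
Since 4 matches the lower bound, it is optimal.

4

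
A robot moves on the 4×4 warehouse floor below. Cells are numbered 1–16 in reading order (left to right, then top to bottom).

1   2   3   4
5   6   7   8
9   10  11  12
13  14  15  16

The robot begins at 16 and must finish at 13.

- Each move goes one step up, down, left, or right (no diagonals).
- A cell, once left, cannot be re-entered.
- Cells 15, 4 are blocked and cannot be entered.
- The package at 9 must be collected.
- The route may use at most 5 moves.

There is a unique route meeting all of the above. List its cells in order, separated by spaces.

The budget equals the shortest possible length, so every move has to be on a shortest route through the required cells.
Route from 16: up 1 to 12, left 3 to 9, down 1 to 13 — 5 moves in all.
Check: all required cells visited; 5 ≤ 5 moves.

16 12 11 10 9 13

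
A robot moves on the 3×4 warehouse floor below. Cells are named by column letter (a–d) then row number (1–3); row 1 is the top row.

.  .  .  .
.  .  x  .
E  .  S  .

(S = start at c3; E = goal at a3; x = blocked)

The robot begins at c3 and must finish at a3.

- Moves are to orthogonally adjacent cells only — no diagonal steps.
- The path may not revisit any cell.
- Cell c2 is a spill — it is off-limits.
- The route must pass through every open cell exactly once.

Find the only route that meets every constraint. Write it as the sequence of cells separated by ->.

Need to visit all 11 open cells exactly once, starting at c3 and ending at a3.
Cell a1 has only two open neighbours (a2 and b1), so the path must pass straight through it: one of those is the cell it's entered from and the other is where it exits.
Route from c3: right 1 to d3, up 2 to d1, left 3 to a1, down 1 to a2, right 1 to b2, down 1 to b3, left 1 to a3 — 10 moves in all.
Check: all 11 open cells covered.

c3 -> d3 -> d2 -> d1 -> c1 -> b1 -> a1 -> a2 -> b2 -> b3 -> a3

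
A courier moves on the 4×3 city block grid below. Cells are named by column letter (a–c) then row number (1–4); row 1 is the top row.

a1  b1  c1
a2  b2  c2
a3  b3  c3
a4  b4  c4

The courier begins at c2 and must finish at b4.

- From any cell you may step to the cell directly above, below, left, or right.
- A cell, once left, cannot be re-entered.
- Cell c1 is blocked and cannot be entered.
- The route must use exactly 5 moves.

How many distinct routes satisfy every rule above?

Need simple routes of exactly 5 moves from c2 to b4 (Manhattan distance 3, so 1 moves are spent on a detour and 1 undoing it).
Enumerating: c2 c3 b3 a3 a4 b4 | c2 b2 b3 a3 a4 b4 | c2 b2 b3 c3 c4 b4 | c2 b2 a2 a3 a4 b4 | c2 b2 a2 a3 b3 b4.
That gives 5 routes.

5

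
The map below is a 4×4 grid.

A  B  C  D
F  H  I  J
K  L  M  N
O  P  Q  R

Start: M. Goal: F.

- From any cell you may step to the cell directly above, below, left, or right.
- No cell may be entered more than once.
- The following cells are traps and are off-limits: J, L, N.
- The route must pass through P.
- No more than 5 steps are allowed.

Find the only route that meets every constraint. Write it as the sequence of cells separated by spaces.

Any route must reach P and still end at F within 5 moves, so the order of the required stops is forced.
Route from M: down 1 to Q, left 2 to O, up 2 to F — 5 moves in all.
Check: all required cells visited; 5 ≤ 5 moves.

M Q P O K F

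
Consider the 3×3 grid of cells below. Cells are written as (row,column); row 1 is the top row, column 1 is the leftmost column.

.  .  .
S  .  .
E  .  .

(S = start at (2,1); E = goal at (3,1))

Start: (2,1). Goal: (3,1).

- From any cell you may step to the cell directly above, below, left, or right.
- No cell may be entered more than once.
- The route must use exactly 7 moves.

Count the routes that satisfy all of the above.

Need simple routes of exactly 7 moves from (2,1) to (3,1) (Manhattan distance 1, so 3 moves are spent on a detour and 3 undoing it).
Enumerating: (2,1) (1,1) (1,2) (2,2) (2,3) (3,3) (3,2) (3,1) | (2,1) (1,1) (1,2) (1,3) (2,3) (3,3) (3,2) (3,1) | (2,1) (1,1) (1,2) (1,3) (2,3) (2,2) (3,2) (3,1) | (2,1) (2,2) (1,2) (1,3) (2,3) (3,3) (3,2) (3,1).
That gives 4 routes.

4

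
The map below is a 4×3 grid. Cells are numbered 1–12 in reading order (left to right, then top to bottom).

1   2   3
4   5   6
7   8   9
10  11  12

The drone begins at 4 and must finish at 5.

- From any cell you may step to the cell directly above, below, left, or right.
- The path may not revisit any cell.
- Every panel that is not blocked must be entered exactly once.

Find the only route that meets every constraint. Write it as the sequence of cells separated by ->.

Need to visit all 12 open cells exactly once, starting at 4 and ending at 5.
Route from 4: up 1 to 1, right 2 to 3, down 3 to 12, left 2 to 10, up 1 to 7, right 1 to 8, up 1 to 5 — 11 moves in all.
Check: all 12 open cells covered.

4 -> 1 -> 2 -> 3 -> 6 -> 9 -> 12 -> 11 -> 10 -> 7 -> 8 -> 5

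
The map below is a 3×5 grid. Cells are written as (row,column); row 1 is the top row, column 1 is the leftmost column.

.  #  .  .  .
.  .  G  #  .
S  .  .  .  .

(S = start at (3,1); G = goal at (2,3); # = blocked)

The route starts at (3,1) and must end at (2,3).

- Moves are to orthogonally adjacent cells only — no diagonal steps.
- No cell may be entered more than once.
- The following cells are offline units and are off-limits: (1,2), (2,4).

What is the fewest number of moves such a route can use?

3

The Manhattan distance from (3,1) to (2,3) is |3−2| + |1−3| = 3, so at least 3 moves are needed.
A route of 3 moves achieves this: (3,1) → (2,1) → (2,2) → (2,3).
Since 3 matches the lower bound, it is optimal.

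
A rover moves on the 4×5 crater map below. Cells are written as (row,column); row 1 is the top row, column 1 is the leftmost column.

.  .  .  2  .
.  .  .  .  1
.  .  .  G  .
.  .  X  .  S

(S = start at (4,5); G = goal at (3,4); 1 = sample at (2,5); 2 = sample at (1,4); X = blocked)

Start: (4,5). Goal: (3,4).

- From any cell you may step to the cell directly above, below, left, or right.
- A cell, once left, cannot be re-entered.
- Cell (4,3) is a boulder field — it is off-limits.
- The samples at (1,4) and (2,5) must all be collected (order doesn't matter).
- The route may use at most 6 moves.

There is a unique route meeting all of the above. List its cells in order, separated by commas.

The budget equals the shortest possible length, so every move has to be on a shortest route through the required cells.
Route from (4,5): up 3 to (1,5), left 1 to (1,4), down 2 to (3,4) — 6 moves in all.
Check: all required cells visited; 6 ≤ 6 moves.

(4,5), (3,5), (2,5), (1,5), (1,4), (2,4), (3,4)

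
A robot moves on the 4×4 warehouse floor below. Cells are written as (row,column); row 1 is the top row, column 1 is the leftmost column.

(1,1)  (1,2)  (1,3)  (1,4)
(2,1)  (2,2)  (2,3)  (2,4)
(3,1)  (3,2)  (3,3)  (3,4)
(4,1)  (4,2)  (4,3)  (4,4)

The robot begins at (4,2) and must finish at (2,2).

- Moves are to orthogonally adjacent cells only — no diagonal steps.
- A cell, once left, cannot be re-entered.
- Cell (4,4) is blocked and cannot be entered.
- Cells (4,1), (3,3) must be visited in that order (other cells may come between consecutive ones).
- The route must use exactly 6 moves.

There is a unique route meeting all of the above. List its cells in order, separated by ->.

The waypoints must appear in the order (4,1), (3,3), with no cell reused.
Route from (4,2): left to (4,1), up to (3,1), 2× right (reaching (3,3)), up to (2,3), left to (2,2) — 6 moves in all.
Check: order respected ((4,1) at step 1, (3,3) at step 4); 6 moves as required.

(4,2) -> (4,1) -> (3,1) -> (3,2) -> (3,3) -> (2,3) -> (2,2)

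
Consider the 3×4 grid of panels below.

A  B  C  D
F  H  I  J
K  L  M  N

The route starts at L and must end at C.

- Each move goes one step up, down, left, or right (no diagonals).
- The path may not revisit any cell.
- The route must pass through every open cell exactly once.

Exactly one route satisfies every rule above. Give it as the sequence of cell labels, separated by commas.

Need to visit all 12 open cells exactly once, starting at L and ending at C.
Cell A has only two open neighbours (F and B), so the path must pass straight through it: one of those is the cell it's entered from and the other is where it exits.
Route from L: left 1 to K, up 2 to A, right 1 to B, down 1 to H, right 1 to I, down 1 to M, right 1 to N, up 2 to D, left 1 to C — 11 moves in all.
Check: all 12 open cells covered.

L, K, F, A, B, H, I, M, N, J, D, C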